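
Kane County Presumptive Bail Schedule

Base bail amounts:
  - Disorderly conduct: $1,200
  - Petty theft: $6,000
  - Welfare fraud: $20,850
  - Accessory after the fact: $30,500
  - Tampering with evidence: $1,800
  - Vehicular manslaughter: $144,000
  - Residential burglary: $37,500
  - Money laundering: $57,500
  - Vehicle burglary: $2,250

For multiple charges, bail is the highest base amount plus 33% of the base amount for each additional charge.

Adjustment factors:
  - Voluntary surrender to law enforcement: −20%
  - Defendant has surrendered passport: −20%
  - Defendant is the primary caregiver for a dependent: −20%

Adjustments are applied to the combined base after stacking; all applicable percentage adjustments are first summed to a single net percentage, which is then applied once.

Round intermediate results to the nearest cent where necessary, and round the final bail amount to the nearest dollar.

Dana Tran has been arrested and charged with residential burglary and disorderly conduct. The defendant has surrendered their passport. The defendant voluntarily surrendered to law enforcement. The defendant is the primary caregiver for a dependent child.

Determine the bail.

Base amounts from the schedule: residential burglary $37,500; disorderly conduct $1,200.
Stacking rule: highest base plus 33% of each additional charge. Highest is residential burglary at $37,500. Additional: $1,200 × 33% = $396. Combined base = $37,500 + $396 = $37,896.
Net percentage adjustment: −20% −20% −20% = −60%. $37,896 × 0.4 = $15,158.40.
Rounded to the nearest dollar: $15,158.

$15,158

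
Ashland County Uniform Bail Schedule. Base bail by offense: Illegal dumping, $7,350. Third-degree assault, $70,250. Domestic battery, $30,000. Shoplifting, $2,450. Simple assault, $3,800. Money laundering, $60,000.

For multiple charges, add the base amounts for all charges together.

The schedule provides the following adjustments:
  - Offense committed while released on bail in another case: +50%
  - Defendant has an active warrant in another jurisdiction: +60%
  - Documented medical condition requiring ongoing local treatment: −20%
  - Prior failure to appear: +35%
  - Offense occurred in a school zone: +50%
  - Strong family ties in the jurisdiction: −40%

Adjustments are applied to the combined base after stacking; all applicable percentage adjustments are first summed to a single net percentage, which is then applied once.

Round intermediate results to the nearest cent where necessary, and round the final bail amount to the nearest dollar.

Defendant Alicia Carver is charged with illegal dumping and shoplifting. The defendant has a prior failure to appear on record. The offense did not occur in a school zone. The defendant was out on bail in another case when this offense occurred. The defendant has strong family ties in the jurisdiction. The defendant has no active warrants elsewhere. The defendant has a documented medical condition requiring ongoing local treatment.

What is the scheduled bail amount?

$12,250

Base amounts from the schedule: illegal dumping $7,350; shoplifting $2,450.
Stacking rule: sum of all bases. $7,350 + $2,450 = $9,800.
Net percentage adjustment: +50% −20% +35% −40% = +25%. $9,800 × 1.25 = $12,250.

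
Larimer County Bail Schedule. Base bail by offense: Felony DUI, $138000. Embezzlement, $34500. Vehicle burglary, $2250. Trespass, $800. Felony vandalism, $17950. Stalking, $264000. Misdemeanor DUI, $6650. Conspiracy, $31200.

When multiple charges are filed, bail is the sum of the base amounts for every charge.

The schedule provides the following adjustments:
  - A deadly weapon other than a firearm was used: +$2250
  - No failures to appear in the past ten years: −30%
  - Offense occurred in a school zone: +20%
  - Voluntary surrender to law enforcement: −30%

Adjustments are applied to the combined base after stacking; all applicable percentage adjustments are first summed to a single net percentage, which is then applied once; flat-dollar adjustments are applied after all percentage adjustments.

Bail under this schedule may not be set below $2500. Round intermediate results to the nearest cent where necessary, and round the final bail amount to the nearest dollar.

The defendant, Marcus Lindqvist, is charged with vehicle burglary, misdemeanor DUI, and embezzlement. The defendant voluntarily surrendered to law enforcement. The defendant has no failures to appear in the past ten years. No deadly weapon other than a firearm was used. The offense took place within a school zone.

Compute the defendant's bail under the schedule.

Base amounts from the schedule: vehicle burglary $2250; misdemeanor DUI $6650; embezzlement $34500.
Stacking rule: sum of all bases. $2250 + $6650 + $34500 = $43400.
Net percentage adjustment: −30% +20% −30% = −40%. $43400 × 0.6 = $26040.
$26040 is at or above the $2500 minimum.

$26040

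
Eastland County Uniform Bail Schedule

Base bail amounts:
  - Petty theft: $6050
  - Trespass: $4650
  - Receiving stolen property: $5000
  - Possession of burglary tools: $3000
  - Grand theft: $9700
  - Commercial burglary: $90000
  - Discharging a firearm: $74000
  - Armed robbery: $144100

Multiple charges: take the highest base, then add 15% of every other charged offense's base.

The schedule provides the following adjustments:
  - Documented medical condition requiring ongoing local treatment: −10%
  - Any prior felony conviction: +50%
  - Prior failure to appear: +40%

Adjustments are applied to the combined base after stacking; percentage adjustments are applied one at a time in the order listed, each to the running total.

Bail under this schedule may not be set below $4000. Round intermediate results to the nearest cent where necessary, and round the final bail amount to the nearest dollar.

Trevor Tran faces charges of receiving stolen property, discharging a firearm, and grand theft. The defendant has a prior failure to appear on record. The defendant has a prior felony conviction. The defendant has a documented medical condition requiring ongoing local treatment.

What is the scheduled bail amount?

Base amounts from the schedule: receiving stolen property $5000; discharging a firearm $74000; grand theft $9700.
Stacking rule: highest base plus 15% of each additional charge. Highest is discharging a firearm at $74000. Additional: $5000 × 15% = $750; $9700 × 15% = $1455. Combined base = $74000 + $2205 = $76205.
Documented medical condition requiring ongoing local treatment (−10%): $76205 × 0.9 = $68584.50.
Any prior felony conviction (+50%): $68584.50 × 1.5 = $102876.75.
Prior failure to appear (+40%): $102876.75 × 1.4 = $144027.45.
$144027.45 is at or above the $4000 minimum.
Rounded to the nearest dollar: $144027.

$144027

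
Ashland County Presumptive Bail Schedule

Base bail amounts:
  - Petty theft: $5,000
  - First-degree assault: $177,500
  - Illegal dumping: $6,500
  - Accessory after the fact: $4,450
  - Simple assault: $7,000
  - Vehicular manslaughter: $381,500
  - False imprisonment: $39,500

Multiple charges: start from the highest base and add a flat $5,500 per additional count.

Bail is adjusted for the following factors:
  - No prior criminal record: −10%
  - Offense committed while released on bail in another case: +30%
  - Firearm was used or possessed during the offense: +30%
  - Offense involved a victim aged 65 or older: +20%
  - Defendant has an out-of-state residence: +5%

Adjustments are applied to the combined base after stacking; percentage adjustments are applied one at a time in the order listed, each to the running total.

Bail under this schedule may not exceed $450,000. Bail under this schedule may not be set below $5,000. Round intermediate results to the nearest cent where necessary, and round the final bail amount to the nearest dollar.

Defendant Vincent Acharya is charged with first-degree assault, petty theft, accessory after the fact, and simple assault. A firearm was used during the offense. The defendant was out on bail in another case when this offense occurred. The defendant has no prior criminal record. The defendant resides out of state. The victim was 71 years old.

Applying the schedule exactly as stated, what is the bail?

Base amounts from the schedule: first-degree assault $177,500; petty theft $5,000; accessory after the fact $4,450; simple assault $7,000.
Stacking rule: highest base plus $5,500 per additional charge. Highest is first-degree assault at $177,500; 3 additional charges → +$16,500. Combined base = $194,000.
No prior criminal record (−10%): $194,000 × 0.9 = $174,600.
Offense committed while released on bail in another case (+30%): $174,600 × 1.3 = $226,980.
Firearm was used or possessed during the offense (+30%): $226,980 × 1.3 = $295,074.
Offense involved a victim aged 65 or older (+20%): $295,074 × 1.2 = $354,088.80.
Defendant has an out-of-state residence (+5%): $354,088.80 × 1.05 = $371,793.24.
$371,793.24 is within the $450,000 maximum.
$371,793.24 is at or above the $5,000 minimum.
Rounded to the nearest dollar: $371,793.

$371,793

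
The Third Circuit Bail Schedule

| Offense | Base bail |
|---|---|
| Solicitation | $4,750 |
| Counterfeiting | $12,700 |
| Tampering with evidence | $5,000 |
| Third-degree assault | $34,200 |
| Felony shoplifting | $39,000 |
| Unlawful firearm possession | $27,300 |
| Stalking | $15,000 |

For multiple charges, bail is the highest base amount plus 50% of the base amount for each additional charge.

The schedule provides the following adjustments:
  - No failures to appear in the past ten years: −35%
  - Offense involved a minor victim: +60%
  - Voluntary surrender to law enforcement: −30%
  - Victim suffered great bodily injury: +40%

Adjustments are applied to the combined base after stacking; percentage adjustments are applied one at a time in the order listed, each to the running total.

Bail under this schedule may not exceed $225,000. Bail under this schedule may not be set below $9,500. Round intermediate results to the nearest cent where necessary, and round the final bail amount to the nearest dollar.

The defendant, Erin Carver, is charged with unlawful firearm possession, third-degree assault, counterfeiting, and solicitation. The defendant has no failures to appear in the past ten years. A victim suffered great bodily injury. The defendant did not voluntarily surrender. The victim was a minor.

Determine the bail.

$82,373

Base amounts from the schedule: unlawful firearm possession $27,300; third-degree assault $34,200; counterfeiting $12,700; solicitation $4,750.
Stacking rule: highest base plus 50% of each additional charge. Highest is third-degree assault at $34,200. Additional: $27,300 × 50% = $13,650; $12,700 × 50% = $6,350; $4,750 × 50% = $2,375. Combined base = $34,200 + $22,375 = $56,575.
No failures to appear in the past ten years (−35%): $56,575 × 0.65 = $36,773.75.
Offense involved a minor victim (+60%): $36,773.75 × 1.6 = $58,838.
Victim suffered great bodily injury (+40%): $58,838 × 1.4 = $82,373.20.
$82,373.20 is within the $225,000 maximum.
$82,373.20 is at or above the $9,500 minimum.
Rounded to the nearest dollar: $82,373.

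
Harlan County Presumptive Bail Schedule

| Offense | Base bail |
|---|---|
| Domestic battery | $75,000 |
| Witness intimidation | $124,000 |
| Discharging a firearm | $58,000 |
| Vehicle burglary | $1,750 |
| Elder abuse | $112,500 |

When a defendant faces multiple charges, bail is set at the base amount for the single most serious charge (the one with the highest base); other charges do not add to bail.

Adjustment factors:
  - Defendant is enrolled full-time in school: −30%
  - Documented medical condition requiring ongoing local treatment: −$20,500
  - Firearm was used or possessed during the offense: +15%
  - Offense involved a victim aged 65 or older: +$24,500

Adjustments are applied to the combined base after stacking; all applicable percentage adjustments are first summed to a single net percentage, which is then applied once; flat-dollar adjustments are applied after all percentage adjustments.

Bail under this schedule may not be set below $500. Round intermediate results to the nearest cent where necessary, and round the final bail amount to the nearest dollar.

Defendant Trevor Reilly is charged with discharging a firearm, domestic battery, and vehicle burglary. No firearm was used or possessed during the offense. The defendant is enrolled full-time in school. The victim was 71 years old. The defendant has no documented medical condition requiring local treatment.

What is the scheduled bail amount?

Base amounts from the schedule: discharging a firearm $58,000; domestic battery $75,000; vehicle burglary $1,750.
Stacking rule: use the highest base only. Highest is domestic battery at $75,000. Combined base = $75,000.
Defendant is enrolled full-time in school (−30%): $75,000 × 0.7 = $52,500.
Offense involved a victim aged 65 or older (+$24,500 flat): $52,500 + $24,500 = $77,000.
$77,000 is at or above the $500 minimum.

$77,000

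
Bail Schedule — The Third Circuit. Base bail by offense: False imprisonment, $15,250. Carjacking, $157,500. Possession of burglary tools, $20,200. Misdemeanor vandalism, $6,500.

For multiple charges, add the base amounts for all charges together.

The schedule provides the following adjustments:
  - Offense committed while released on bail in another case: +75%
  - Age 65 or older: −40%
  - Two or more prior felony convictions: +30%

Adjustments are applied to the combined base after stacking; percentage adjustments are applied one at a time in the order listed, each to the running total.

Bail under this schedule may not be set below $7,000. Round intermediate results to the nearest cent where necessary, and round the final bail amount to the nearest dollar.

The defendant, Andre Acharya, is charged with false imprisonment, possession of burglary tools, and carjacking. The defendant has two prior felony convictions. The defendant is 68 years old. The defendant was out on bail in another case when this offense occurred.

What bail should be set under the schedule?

$263,377

Base amounts from the schedule: false imprisonment $15,250; possession of burglary tools $20,200; carjacking $157,500.
Stacking rule: sum of all bases. $15,250 + $20,200 + $157,500 = $192,950.
Offense committed while released on bail in another case (+75%): $192,950 × 1.75 = $337,662.50.
Age 65 or older (−40%): $337,662.50 × 0.6 = $202,597.50.
Two or more prior felony convictions (+30%): $202,597.50 × 1.3 = $263,376.75.
$263,376.75 is at or above the $7,000 minimum.
Rounded to the nearest dollar: $263,377.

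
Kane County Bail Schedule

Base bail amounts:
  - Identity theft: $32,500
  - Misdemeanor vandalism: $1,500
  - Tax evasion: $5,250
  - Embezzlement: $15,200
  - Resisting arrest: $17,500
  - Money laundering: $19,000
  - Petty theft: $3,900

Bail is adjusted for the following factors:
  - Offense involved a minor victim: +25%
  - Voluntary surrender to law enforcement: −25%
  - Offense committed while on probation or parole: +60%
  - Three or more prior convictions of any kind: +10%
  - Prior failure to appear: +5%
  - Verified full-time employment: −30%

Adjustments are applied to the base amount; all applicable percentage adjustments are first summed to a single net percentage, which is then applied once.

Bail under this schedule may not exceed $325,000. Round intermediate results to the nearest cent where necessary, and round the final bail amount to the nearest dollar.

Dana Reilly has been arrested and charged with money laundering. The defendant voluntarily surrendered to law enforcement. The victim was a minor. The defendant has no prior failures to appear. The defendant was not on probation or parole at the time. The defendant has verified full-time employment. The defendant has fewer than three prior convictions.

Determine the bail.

$13,300

Base amounts from the schedule: money laundering $19,000.
Single charge. Combined base = $19,000.
Net percentage adjustment: +25% −25% −30% = −30%. $19,000 × 0.7 = $13,300.
$13,300 is within the $325,000 maximum.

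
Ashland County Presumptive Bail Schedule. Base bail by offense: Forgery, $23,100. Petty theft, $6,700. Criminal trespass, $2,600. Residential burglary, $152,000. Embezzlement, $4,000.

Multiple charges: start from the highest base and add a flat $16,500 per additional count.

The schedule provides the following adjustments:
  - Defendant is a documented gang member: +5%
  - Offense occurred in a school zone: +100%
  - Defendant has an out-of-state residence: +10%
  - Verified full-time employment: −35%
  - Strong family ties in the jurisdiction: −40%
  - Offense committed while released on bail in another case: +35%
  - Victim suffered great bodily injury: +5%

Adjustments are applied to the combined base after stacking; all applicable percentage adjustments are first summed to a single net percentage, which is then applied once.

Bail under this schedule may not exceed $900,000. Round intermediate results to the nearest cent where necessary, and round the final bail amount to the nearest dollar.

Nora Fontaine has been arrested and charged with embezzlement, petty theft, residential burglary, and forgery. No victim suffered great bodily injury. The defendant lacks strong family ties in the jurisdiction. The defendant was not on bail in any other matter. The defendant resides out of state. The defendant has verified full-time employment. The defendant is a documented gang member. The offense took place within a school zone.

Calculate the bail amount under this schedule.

$362,700

Base amounts from the schedule: embezzlement $4,000; petty theft $6,700; residential burglary $152,000; forgery $23,100.
Stacking rule: highest base plus $16,500 per additional charge. Highest is residential burglary at $152,000; 3 additional charges → +$49,500. Combined base = $201,500.
Net percentage adjustment: +5% +100% +10% −35% = +80%. $201,500 × 1.8 = $362,700.
$362,700 is within the $900,000 maximum.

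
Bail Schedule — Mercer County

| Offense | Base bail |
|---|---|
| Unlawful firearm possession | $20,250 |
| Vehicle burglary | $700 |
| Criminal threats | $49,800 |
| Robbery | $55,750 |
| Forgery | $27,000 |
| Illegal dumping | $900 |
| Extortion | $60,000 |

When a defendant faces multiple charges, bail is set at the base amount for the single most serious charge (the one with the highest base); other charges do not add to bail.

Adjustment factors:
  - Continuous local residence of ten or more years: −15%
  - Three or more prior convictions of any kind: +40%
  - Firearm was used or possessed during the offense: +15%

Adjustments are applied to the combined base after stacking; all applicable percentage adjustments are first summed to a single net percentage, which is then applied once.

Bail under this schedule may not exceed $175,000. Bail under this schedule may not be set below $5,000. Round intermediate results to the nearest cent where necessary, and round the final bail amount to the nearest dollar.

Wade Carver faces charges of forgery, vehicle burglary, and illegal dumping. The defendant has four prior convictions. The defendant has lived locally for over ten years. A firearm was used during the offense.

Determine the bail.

$37,800

Base amounts from the schedule: forgery $27,000; vehicle burglary $700; illegal dumping $900.
Stacking rule: use the highest base only. Highest is forgery at $27,000. Combined base = $27,000.
Net percentage adjustment: −15% +40% +15% = +40%. $27,000 × 1.4 = $37,800.
$37,800 is within the $175,000 maximum.
$37,800 is at or above the $5,000 minimum.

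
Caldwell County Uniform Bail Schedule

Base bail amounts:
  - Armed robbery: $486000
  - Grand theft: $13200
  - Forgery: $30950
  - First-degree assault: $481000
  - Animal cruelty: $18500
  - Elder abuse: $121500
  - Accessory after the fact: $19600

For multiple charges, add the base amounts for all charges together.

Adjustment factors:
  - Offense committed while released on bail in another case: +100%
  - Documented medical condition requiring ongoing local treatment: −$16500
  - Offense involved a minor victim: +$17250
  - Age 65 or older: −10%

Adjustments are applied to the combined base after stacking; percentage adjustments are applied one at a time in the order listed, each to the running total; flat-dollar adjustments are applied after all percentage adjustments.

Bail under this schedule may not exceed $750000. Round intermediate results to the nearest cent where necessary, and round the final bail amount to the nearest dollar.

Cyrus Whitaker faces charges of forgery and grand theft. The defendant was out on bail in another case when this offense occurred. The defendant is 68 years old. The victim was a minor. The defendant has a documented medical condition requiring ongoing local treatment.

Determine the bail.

Base amounts from the schedule: forgery $30950; grand theft $13200.
Stacking rule: sum of all bases. $30950 + $13200 = $44150.
Offense committed while released on bail in another case (+100%): $44150 × 2 = $88300.
Age 65 or older (−10%): $88300 × 0.9 = $79470.
Documented medical condition requiring ongoing local treatment (−$16500 flat): $79470 − $16500 = $62970.
Offense involved a minor victim (+$17250 flat): $62970 + $17250 = $80220.
$80220 is within the $750000 maximum.

$80220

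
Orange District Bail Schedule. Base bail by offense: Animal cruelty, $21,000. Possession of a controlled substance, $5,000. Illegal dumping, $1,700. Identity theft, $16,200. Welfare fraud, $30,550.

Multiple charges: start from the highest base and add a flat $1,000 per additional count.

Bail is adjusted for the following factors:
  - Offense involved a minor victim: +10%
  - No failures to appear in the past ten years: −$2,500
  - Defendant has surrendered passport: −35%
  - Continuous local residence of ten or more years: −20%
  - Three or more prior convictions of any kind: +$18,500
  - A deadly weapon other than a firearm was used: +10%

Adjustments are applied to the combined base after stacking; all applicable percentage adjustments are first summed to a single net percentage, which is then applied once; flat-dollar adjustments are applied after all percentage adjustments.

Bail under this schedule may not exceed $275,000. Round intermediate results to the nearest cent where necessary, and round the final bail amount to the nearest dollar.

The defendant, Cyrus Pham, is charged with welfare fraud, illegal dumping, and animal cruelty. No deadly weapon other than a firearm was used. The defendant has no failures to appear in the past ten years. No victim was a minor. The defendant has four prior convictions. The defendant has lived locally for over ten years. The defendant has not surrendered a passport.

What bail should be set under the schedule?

Base amounts from the schedule: welfare fraud $30,550; illegal dumping $1,700; animal cruelty $21,000.
Stacking rule: highest base plus $1,000 per additional charge. Highest is welfare fraud at $30,550; 2 additional charges → +$2,000. Combined base = $32,550.
Continuous local residence of ten or more years (−20%): $32,550 × 0.8 = $26,040.
No failures to appear in the past ten years (−$2,500 flat): $26,040 − $2,500 = $23,540.
Three or more prior convictions of any kind (+$18,500 flat): $23,540 + $18,500 = $42,040.
$42,040 is within the $275,000 maximum.

$42,040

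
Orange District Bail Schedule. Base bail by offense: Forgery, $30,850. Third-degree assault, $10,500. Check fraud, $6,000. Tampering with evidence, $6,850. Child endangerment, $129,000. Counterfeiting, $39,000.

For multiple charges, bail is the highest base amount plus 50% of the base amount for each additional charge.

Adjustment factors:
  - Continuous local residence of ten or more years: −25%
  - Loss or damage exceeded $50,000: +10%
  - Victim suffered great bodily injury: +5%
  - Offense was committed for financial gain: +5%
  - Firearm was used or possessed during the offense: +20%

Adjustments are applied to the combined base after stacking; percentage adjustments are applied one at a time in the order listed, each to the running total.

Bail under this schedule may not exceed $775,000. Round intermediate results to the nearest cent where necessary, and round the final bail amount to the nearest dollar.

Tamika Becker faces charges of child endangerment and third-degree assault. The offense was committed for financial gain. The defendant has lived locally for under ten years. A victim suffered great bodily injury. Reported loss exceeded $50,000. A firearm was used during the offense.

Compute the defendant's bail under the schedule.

Base amounts from the schedule: child endangerment $129,000; third-degree assault $10,500.
Stacking rule: highest base plus 50% of each additional charge. Highest is child endangerment at $129,000. Additional: $10,500 × 50% = $5,250. Combined base = $129,000 + $5,250 = $134,250.
Loss or damage exceeded $50,000 (+10%): $134,250 × 1.1 = $147,675.
Victim suffered great bodily injury (+5%): $147,675 × 1.05 = $155,058.75.
Offense was committed for financial gain (+5%): $155,058.75 × 1.05 = $162,811.69.
Firearm was used or possessed during the offense (+20%): $162,811.69 × 1.2 = $195,374.03.
$195,374.03 is within the $775,000 maximum.
Rounded to the nearest dollar: $195,374.

$195,374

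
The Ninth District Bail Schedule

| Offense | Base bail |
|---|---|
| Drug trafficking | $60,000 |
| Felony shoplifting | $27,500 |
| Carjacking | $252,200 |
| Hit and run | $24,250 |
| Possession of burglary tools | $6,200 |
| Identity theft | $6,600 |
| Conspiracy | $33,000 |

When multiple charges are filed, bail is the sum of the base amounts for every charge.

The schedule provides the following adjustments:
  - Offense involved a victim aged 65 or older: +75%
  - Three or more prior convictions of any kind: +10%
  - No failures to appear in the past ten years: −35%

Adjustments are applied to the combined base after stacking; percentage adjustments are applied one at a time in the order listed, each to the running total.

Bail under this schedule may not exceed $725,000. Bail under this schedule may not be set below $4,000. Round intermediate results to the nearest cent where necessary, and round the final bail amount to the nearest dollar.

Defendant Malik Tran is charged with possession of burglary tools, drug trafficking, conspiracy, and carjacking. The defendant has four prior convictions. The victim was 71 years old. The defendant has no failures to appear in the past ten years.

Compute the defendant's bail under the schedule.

Base amounts from the schedule: possession of burglary tools $6,200; drug trafficking $60,000; conspiracy $33,000; carjacking $252,200.
Stacking rule: sum of all bases. $6,200 + $60,000 + $33,000 + $252,200 = $351,400.
Offense involved a victim aged 65 or older (+75%): $351,400 × 1.75 = $614,950.
Three or more prior convictions of any kind (+10%): $614,950 × 1.1 = $676,445.
No failures to appear in the past ten years (−35%): $676,445 × 0.65 = $439,689.25.
$439,689.25 is within the $725,000 maximum.
$439,689.25 is at or above the $4,000 minimum.
Rounded to the nearest dollar: $439,689.

$439,689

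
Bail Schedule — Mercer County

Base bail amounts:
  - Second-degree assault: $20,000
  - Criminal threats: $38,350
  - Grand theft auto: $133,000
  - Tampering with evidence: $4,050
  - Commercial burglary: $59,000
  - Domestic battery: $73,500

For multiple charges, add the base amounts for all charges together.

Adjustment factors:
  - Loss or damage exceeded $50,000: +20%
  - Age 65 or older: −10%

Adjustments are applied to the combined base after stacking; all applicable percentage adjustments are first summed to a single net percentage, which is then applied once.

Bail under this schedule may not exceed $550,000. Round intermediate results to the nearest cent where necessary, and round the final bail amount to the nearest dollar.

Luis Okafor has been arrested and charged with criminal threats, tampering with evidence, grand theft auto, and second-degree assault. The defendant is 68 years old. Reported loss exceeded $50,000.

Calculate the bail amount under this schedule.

$214,940

Base amounts from the schedule: criminal threats $38,350; tampering with evidence $4,050; grand theft auto $133,000; second-degree assault $20,000.
Stacking rule: sum of all bases. $38,350 + $4,050 + $133,000 + $20,000 = $195,400.
Net percentage adjustment: +20% −10% = +10%. $195,400 × 1.1 = $214,940.
$214,940 is within the $550,000 maximum.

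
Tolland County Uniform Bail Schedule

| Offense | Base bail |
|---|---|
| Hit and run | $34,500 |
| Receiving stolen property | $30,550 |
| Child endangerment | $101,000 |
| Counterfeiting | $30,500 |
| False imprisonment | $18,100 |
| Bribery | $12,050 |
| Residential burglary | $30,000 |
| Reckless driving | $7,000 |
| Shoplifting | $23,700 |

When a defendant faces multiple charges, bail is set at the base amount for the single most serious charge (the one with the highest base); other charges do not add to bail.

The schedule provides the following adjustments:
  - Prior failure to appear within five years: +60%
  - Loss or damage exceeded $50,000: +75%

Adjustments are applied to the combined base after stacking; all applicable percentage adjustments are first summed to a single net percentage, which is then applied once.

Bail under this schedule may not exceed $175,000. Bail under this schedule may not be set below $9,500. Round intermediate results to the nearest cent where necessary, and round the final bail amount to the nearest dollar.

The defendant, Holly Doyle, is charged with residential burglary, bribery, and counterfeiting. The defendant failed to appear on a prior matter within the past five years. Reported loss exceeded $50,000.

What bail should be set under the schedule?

$71,675

Base amounts from the schedule: residential burglary $30,000; bribery $12,050; counterfeiting $30,500.
Stacking rule: use the highest base only. Highest is counterfeiting at $30,500. Combined base = $30,500.
Net percentage adjustment: +60% +75% = +135%. $30,500 × 2.35 = $71,675.
$71,675 is within the $175,000 maximum.
$71,675 is at or above the $9,500 minimum.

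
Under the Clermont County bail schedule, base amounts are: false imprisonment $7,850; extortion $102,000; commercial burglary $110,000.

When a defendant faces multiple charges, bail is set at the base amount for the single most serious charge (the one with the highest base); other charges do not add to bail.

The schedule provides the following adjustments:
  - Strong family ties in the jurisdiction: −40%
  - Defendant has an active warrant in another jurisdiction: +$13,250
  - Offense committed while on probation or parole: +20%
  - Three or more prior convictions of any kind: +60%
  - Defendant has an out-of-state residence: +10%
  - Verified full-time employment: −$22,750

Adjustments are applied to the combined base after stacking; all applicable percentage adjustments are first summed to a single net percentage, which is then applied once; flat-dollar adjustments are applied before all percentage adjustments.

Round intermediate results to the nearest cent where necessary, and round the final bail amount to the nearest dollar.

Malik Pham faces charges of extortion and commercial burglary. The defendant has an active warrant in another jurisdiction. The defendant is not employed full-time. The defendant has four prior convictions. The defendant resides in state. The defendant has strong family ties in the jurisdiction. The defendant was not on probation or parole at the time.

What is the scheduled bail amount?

Base amounts from the schedule: extortion $102,000; commercial burglary $110,000.
Stacking rule: use the highest base only. Highest is commercial burglary at $110,000. Combined base = $110,000.
Defendant has an active warrant in another jurisdiction (+$13,250 flat): $110,000 + $13,250 = $123,250.
Net percentage adjustment: −40% +60% = +20%. $123,250 × 1.2 = $147,900.

$147,900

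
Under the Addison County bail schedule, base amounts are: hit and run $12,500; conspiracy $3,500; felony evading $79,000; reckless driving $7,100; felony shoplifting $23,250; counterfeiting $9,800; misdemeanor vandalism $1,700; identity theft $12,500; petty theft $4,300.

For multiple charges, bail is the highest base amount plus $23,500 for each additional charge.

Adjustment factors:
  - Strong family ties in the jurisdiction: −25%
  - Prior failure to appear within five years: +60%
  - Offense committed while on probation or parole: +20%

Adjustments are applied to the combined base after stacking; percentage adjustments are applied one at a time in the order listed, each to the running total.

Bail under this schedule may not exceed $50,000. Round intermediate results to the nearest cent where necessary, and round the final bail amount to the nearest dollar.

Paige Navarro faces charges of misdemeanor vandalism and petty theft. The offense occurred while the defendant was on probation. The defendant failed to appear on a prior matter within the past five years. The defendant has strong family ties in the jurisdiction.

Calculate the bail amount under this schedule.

$40,032

Base amounts from the schedule: misdemeanor vandalism $1,700; petty theft $4,300.
Stacking rule: highest base plus $23,500 per additional charge. Highest is petty theft at $4,300; 1 additional charge → +$23,500. Combined base = $27,800.
Strong family ties in the jurisdiction (−25%): $27,800 × 0.75 = $20,850.
Prior failure to appear within five years (+60%): $20,850 × 1.6 = $33,360.
Offense committed while on probation or parole (+20%): $33,360 × 1.2 = $40,032.
$40,032 is within the $50,000 maximum.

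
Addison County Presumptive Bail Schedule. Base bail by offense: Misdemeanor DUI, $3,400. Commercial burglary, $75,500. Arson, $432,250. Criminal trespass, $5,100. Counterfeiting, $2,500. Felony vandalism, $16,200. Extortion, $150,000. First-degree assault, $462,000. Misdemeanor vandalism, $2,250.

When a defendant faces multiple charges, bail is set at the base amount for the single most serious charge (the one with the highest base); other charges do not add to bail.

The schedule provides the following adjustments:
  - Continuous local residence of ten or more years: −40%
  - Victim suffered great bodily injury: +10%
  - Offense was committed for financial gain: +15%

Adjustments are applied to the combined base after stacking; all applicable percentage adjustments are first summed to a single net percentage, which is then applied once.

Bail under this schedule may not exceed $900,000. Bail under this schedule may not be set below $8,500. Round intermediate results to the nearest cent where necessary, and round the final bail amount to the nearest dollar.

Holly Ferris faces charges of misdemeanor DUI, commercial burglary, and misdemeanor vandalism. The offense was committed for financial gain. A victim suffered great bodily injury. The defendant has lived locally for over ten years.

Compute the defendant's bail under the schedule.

Base amounts from the schedule: misdemeanor DUI $3,400; commercial burglary $75,500; misdemeanor vandalism $2,250.
Stacking rule: use the highest base only. Highest is commercial burglary at $75,500. Combined base = $75,500.
Net percentage adjustment: −40% +10% +15% = −15%. $75,500 × 0.85 = $64,175.
$64,175 is within the $900,000 maximum.
$64,175 is at or above the $8,500 minimum.

$64,175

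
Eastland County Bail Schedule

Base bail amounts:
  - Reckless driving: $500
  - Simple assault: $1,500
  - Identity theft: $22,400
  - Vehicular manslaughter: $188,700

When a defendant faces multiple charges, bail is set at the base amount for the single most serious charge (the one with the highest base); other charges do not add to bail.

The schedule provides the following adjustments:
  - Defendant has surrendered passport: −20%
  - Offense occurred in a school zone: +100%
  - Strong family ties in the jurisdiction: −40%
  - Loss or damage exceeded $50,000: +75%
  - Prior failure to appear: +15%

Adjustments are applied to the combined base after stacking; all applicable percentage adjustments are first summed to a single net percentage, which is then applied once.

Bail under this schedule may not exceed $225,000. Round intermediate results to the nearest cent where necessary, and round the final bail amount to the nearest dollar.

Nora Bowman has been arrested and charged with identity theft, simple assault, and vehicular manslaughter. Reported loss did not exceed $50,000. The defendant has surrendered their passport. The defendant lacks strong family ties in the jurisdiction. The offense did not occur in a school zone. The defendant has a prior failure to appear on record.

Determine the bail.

Base amounts from the schedule: identity theft $22,400; simple assault $1,500; vehicular manslaughter $188,700.
Stacking rule: use the highest base only. Highest is vehicular manslaughter at $188,700. Combined base = $188,700.
Net percentage adjustment: −20% +15% = −5%. $188,700 × 0.95 = $179,265.
$179,265 is within the $225,000 maximum.

$179,265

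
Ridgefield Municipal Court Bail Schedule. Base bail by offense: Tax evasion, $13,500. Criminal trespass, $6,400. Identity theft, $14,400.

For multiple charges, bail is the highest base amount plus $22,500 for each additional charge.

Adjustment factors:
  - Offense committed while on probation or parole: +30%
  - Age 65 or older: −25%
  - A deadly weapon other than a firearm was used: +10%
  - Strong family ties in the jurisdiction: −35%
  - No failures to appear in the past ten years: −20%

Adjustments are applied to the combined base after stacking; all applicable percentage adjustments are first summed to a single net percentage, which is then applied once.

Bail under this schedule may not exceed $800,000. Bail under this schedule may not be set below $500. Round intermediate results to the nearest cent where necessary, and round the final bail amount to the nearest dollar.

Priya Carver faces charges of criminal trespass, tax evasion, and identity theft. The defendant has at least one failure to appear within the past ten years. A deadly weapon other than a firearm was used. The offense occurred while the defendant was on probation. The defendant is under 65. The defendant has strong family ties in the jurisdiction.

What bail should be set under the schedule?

$62,370

Base amounts from the schedule: criminal trespass $6,400; tax evasion $13,500; identity theft $14,400.
Stacking rule: highest base plus $22,500 per additional charge. Highest is identity theft at $14,400; 2 additional charges → +$45,000. Combined base = $59,400.
Net percentage adjustment: +30% +10% −35% = +5%. $59,400 × 1.05 = $62,370.
$62,370 is within the $800,000 maximum.
$62,370 is at or above the $500 minimum.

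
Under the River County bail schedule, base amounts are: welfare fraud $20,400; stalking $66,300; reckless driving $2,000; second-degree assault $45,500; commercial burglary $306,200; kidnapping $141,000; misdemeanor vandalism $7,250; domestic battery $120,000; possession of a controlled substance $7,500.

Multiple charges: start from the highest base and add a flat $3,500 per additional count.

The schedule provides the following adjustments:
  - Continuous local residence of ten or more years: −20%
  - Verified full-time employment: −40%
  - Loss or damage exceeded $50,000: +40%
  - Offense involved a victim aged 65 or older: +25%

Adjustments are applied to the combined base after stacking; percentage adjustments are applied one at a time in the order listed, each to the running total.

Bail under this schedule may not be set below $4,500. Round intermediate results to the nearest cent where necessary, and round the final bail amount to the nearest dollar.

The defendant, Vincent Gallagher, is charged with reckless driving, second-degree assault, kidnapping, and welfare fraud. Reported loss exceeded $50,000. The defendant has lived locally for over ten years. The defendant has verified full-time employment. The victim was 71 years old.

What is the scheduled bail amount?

Base amounts from the schedule: reckless driving $2,000; second-degree assault $45,500; kidnapping $141,000; welfare fraud $20,400.
Stacking rule: highest base plus $3,500 per additional charge. Highest is kidnapping at $141,000; 3 additional charges → +$10,500. Combined base = $151,500.
Continuous local residence of ten or more years (−20%): $151,500 × 0.8 = $121,200.
Verified full-time employment (−40%): $121,200 × 0.6 = $72,720.
Loss or damage exceeded $50,000 (+40%): $72,720 × 1.4 = $101,808.
Offense involved a victim aged 65 or older (+25%): $101,808 × 1.25 = $127,260.
$127,260 is at or above the $4,500 minimum.

$127,260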